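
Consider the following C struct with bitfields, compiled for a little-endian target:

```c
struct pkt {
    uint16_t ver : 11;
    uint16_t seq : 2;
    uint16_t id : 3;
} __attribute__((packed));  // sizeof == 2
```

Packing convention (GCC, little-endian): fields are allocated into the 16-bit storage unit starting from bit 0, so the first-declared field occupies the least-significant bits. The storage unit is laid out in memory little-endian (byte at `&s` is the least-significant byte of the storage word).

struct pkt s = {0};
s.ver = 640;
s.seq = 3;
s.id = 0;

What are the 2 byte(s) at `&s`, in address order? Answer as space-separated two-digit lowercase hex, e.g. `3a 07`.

ver (11b) val=640 bits=0x280 at bit 0: 0x0280
seq (2b) val=3 bits=0x3 at bit 11: 0x1a80
id (3b) val=0 bits=0x0 at bit 13: 0x1a80
word = 0x1a80 → little-endian bytes:
  [0]=0x80  [1]=0x1a

80 1a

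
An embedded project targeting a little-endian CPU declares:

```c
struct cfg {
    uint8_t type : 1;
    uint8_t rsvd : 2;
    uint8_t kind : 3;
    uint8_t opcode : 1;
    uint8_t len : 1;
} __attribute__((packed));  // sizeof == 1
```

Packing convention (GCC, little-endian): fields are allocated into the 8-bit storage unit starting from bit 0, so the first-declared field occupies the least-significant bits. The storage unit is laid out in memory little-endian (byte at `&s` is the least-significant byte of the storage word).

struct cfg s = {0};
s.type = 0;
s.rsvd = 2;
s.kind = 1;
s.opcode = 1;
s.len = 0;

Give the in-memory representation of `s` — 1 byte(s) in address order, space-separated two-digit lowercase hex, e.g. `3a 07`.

[0+:1] type=0 & 0x1 = 0x0; word=0x00
[1+:2] rsvd=2 & 0x3 = 0x2; word=0x04
[3+:3] kind=1 & 0x7 = 0x1; word=0x0c
[6+:1] opcode=1 & 0x1 = 0x1; word=0x4c
[7+:1] len=0 & 0x1 = 0x0; word=0x4c
word = 0x4c → little-endian bytes:
  [0]=0x4c

4c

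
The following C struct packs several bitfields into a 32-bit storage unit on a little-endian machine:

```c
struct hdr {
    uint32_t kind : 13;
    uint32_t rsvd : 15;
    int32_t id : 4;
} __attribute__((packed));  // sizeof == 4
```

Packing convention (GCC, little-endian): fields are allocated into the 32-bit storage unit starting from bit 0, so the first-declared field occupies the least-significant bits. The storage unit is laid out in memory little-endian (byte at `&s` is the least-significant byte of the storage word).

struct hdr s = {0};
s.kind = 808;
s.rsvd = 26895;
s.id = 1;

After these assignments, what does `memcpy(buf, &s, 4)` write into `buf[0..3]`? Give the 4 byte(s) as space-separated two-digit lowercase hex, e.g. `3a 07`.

28 e3 21 1d

kind:13 = 808 → 0x328 << 0 → word 0x00000328
rsvd:15 = 26895 → 0x690f << 13 → word 0x0d21e328
id:4 = 1 → 0x1 << 28 → word 0x1d21e328
word = 0x1d21e328 → little-endian bytes:
  [0]=0x28  [1]=0xe3  [2]=0x21  [3]=0x1d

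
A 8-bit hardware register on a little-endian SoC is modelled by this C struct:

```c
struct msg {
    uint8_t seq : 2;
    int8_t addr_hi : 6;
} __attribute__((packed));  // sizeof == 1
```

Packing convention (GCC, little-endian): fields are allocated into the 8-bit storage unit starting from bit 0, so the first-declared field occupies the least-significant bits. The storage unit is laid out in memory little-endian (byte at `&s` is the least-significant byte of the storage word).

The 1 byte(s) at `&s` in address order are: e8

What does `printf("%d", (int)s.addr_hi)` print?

[0]=0xe8 (little-endian) → word 0xe8
seq:2 @ bit 0 → (0xe8>>0)&0x3 = 0x0
addr_hi:6 @ bit 2 → (0xe8>>2)&0x3f = 0x3a  ←
addr_hi signed 6b, MSB=1: 58 - 64 = -6

-6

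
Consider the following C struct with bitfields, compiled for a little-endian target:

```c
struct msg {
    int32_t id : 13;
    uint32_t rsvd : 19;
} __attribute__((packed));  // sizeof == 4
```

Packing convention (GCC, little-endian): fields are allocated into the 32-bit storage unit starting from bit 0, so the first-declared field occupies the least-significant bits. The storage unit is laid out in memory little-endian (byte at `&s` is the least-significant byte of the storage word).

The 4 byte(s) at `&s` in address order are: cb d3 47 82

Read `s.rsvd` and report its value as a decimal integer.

[0]=0xcb [1]=0xd3 [2]=0x47 [3]=0x82 (little-endian) → word 0x8247d3cb
id [0+:13] = (word>>0) & 0x1fff = 5067
rsvd [13+:19] = (word>>13) & 0x7ffff = 266814  ←

266814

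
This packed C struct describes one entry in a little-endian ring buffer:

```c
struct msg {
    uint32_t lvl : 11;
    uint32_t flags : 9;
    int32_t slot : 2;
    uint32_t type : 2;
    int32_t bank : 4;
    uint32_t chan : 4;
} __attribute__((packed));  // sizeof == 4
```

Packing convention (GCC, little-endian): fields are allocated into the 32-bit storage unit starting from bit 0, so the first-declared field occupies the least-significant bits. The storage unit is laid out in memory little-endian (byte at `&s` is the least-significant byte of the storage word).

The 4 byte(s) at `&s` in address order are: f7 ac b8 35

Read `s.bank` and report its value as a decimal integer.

[0]=0xf7 [1]=0xac [2]=0xb8 [3]=0x35 (little-endian) → word 0x35b8acf7
lvl [0+:11] = (word>>0) & 0x7ff = 1271
flags [11+:9] = (word>>11) & 0x1ff = 277
slot [20+:2] = (word>>20) & 0x3 = 3
type [22+:2] = (word>>22) & 0x3 = 2
bank [24+:4] = (word>>24) & 0xf = 5  ←
chan [28+:4] = (word>>28) & 0xf = 3
bank signed 4b, MSB=0: value = 5

5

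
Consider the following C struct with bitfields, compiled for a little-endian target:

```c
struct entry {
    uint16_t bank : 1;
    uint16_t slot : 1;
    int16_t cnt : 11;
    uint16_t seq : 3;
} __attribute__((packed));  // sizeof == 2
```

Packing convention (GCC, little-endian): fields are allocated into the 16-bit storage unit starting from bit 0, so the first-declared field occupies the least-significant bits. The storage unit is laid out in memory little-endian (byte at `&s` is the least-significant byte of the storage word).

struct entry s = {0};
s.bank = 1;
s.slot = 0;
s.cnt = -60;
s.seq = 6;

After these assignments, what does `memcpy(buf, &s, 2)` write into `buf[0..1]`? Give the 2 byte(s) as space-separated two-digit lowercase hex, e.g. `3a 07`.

11 df

bank (1b) val=1 bits=0x1 at bit 0: 0x0001
slot (1b) val=0 bits=0x0 at bit 1: 0x0001
cnt (11b) val=-60 bits=0x7c4 at bit 2: 0x1f11
seq (3b) val=6 bits=0x6 at bit 13: 0xdf11
word = 0xdf11 → little-endian bytes:
  [0]=0x11  [1]=0xdf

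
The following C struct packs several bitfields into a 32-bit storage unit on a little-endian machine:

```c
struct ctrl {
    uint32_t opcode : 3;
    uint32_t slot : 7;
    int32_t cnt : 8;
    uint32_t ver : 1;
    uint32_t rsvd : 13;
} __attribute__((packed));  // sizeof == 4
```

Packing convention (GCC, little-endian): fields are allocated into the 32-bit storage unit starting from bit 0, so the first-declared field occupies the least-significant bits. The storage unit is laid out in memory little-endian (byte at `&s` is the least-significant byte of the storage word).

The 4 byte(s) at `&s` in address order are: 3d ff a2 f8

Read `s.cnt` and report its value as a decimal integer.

[0]=0x3d [1]=0xff [2]=0xa2 [3]=0xf8 (little-endian) → word 0xf8a2ff3d
opcode:3 @ bit 0 → (0xf8a2ff3d>>0)&0x7 = 0x5
slot:7 @ bit 3 → (0xf8a2ff3d>>3)&0x7f = 0x67
cnt:8 @ bit 10 → (0xf8a2ff3d>>10)&0xff = 0xbf  ←
ver:1 @ bit 18 → (0xf8a2ff3d>>18)&0x1 = 0x0
rsvd:13 @ bit 19 → (0xf8a2ff3d>>19)&0x1fff = 0x1f14
cnt signed 8b, MSB=1: 191 - 256 = -65

-65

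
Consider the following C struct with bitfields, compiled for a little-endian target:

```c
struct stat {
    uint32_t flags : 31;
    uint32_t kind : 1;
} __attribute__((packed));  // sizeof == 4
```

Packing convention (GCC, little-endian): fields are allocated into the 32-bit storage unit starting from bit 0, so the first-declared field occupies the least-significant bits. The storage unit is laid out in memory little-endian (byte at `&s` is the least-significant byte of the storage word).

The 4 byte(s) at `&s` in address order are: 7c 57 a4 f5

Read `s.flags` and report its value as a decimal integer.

[0]=0x7c [1]=0x57 [2]=0xa4 [3]=0xf5 (little-endian) → word 0xf5a4577c
flags [0+:31] = (word>>0) & 0x7fffffff = 1973704572  ←
kind [31+:1] = (word>>31) & 0x1 = 1

1973704572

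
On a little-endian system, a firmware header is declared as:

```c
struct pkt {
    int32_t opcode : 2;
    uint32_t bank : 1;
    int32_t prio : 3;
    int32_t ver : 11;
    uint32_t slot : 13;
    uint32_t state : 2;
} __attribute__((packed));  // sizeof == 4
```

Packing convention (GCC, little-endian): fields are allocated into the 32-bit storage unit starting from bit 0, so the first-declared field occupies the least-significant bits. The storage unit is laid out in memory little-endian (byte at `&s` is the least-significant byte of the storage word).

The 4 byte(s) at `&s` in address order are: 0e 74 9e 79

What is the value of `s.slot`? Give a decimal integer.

[0]=0x0e [1]=0x74 [2]=0x9e [3]=0x79 (little-endian) → word 0x799e740e
opcode:2 @ bit 0 → (0x799e740e>>0)&0x3 = 0x2
bank:1 @ bit 2 → (0x799e740e>>2)&0x1 = 0x1
prio:3 @ bit 3 → (0x799e740e>>3)&0x7 = 0x1
ver:11 @ bit 6 → (0x799e740e>>6)&0x7ff = 0x1d0
slot:13 @ bit 17 → (0x799e740e>>17)&0x1fff = 0x1ccf  ←
state:2 @ bit 30 → (0x799e740e>>30)&0x3 = 0x1

7375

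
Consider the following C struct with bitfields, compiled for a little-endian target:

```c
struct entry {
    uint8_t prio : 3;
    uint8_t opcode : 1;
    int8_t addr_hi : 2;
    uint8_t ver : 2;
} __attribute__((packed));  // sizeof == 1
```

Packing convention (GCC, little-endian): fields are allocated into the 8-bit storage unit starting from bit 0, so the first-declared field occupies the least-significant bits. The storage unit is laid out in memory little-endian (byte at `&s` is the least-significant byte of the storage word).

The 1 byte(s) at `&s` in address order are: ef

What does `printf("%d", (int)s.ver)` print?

3

[0]=0xef (little-endian) → word 0xef
prio [0+:3] = (word>>0) & 0x7 = 7
opcode [3+:1] = (word>>3) & 0x1 = 1
addr_hi [4+:2] = (word>>4) & 0x3 = 2
ver [6+:2] = (word>>6) & 0x3 = 3  ←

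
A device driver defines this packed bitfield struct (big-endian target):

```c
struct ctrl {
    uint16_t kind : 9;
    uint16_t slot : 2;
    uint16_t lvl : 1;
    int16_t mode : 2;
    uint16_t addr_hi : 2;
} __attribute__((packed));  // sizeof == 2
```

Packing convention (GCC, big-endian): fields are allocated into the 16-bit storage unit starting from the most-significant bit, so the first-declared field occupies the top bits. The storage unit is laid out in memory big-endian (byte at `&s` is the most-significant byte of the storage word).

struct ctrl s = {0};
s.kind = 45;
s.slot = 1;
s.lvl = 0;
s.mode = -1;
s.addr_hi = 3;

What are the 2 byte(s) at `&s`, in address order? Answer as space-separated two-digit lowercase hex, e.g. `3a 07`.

kind (9b) val=45 bits=0x2d at bit 7: 0x1680
slot (2b) val=1 bits=0x1 at bit 5: 0x16a0
lvl (1b) val=0 bits=0x0 at bit 4: 0x16a0
mode (2b) val=-1 bits=0x3 at bit 2: 0x16ac
addr_hi (2b) val=3 bits=0x3 at bit 0: 0x16af
word = 0x16af → big-endian bytes:
  [0]=0x16  [1]=0xaf

16 af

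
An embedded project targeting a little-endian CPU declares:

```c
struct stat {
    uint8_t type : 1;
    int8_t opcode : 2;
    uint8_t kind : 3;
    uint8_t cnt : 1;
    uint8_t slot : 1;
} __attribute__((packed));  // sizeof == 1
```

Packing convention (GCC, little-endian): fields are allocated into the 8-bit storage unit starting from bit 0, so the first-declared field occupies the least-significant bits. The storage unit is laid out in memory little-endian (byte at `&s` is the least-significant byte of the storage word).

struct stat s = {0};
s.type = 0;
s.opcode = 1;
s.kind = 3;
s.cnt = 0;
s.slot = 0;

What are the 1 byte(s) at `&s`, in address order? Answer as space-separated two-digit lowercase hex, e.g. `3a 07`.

[0+:1] type=0 & 0x1 = 0x0; word=0x00
[1+:2] opcode=1 & 0x3 = 0x1; word=0x02
[3+:3] kind=3 & 0x7 = 0x3; word=0x1a
[6+:1] cnt=0 & 0x1 = 0x0; word=0x1a
[7+:1] slot=0 & 0x1 = 0x0; word=0x1a
word = 0x1a → little-endian bytes:
  [0]=0x1a

1a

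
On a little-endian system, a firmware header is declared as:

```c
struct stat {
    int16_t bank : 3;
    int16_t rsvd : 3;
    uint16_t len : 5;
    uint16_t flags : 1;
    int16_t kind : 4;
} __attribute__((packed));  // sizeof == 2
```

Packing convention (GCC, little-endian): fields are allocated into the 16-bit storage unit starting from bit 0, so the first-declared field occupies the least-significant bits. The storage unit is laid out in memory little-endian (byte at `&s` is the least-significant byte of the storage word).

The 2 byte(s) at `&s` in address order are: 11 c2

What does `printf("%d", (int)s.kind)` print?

-4

[0]=0x11 [1]=0xc2 (little-endian) → word 0xc211
bank [0+:3] = (word>>0) & 0x7 = 1
rsvd [3+:3] = (word>>3) & 0x7 = 2
len [6+:5] = (word>>6) & 0x1f = 8
flags [11+:1] = (word>>11) & 0x1 = 0
kind [12+:4] = (word>>12) & 0xf = 12  ←
kind signed 4b, MSB=1: 12 - 16 = -4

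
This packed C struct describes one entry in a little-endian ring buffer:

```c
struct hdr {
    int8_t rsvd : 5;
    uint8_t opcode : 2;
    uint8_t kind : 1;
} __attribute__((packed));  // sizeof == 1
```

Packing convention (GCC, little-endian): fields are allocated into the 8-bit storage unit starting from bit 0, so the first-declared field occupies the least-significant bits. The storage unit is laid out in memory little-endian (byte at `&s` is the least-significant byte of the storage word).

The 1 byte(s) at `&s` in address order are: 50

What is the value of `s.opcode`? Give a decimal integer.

2

[0]=0x50 (little-endian) → word 0x50
rsvd [0+:5] = (word>>0) & 0x1f = 16
opcode [5+:2] = (word>>5) & 0x3 = 2  ←
kind [7+:1] = (word>>7) & 0x1 = 0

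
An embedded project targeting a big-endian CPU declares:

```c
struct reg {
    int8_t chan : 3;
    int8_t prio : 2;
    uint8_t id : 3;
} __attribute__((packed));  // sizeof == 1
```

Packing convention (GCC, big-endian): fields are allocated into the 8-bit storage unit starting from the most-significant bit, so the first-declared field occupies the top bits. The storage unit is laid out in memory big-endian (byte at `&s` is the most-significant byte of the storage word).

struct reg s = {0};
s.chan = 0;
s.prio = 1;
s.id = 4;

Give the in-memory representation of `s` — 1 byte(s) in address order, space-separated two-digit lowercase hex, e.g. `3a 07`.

0c

chan (3b) val=0 bits=0x0 at bit 5: 0x00
prio (2b) val=1 bits=0x1 at bit 3: 0x08
id (3b) val=4 bits=0x4 at bit 0: 0x0c
word = 0x0c → big-endian bytes:
  [0]=0x0c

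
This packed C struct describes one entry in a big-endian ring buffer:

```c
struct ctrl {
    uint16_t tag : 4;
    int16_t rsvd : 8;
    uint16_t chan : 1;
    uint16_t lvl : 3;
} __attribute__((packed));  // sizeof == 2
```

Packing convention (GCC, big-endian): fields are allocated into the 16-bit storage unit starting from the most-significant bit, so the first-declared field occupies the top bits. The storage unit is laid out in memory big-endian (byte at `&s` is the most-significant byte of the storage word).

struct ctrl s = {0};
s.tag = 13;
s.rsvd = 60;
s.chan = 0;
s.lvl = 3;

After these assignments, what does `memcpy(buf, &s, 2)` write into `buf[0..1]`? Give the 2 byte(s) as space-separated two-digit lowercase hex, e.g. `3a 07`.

tag:4 = 13 → 0xd << 12 → word 0xd000
rsvd:8 = 60 → 0x3c << 4 → word 0xd3c0
chan:1 = 0 → 0x0 << 3 → word 0xd3c0
lvl:3 = 3 → 0x3 << 0 → word 0xd3c3
word = 0xd3c3 → big-endian bytes:
  [0]=0xd3  [1]=0xc3

d3 c3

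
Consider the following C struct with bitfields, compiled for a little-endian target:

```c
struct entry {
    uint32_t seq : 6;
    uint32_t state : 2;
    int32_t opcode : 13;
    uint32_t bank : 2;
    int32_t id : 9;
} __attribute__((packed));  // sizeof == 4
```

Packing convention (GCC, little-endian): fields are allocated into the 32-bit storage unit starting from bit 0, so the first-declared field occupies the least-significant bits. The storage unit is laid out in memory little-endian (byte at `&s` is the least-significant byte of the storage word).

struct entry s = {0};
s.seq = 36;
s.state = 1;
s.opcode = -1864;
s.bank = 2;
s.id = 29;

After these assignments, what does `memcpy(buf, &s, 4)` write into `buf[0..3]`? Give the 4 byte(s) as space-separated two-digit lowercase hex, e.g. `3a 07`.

[0+:6] seq=36 & 0x3f = 0x24; word=0x00000024
[6+:2] state=1 & 0x3 = 0x1; word=0x00000064
[8+:13] opcode=-1864 & 0x1fff = 0x18b8; word=0x0018b864
[21+:2] bank=2 & 0x3 = 0x2; word=0x0058b864
[23+:9] id=29 & 0x1ff = 0x1d; word=0x0ed8b864
word = 0x0ed8b864 → little-endian bytes:
  [0]=0x64  [1]=0xb8  [2]=0xd8  [3]=0x0e

64 b8 d8 0e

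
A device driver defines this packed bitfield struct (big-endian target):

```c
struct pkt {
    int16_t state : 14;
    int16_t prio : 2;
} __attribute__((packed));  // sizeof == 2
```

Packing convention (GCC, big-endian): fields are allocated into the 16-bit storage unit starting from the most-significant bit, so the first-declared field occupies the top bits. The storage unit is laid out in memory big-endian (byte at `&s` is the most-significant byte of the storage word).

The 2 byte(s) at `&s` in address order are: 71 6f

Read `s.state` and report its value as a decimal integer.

[0]=0x71 [1]=0x6f (big-endian) → word 0x716f
state [2+:14] = (word>>2) & 0x3fff = 7259  ←
prio [0+:2] = (word>>0) & 0x3 = 3
state signed 14b, MSB=0: value = 7259

7259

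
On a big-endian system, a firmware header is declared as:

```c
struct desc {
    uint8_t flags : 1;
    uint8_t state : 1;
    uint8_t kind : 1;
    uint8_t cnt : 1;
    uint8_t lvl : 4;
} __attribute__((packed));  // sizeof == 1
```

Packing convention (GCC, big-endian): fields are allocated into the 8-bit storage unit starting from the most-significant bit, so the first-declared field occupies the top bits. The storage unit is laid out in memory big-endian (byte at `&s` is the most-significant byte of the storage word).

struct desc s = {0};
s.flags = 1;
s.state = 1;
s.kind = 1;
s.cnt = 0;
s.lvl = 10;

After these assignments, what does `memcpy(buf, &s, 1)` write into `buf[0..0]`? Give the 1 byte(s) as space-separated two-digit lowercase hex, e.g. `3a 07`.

ea

[7+:1] flags=1 & 0x1 = 0x1; word=0x80
[6+:1] state=1 & 0x1 = 0x1; word=0xc0
[5+:1] kind=1 & 0x1 = 0x1; word=0xe0
[4+:1] cnt=0 & 0x1 = 0x0; word=0xe0
[0+:4] lvl=10 & 0xf = 0xa; word=0xea
word = 0xea → big-endian bytes:
  [0]=0xea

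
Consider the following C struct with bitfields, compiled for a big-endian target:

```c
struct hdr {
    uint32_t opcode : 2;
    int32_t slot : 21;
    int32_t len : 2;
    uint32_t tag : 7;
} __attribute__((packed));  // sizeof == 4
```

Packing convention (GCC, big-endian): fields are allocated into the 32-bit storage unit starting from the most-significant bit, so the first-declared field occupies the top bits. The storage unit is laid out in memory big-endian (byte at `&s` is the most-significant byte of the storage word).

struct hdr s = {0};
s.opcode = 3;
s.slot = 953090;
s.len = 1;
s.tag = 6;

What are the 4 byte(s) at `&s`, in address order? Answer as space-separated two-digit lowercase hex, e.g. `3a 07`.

opcode:2 = 3 → 0x3 << 30 → word 0xc0000000
slot:21 = 953090 → 0xe8b02 << 9 → word 0xdd160400
len:2 = 1 → 0x1 << 7 → word 0xdd160480
tag:7 = 6 → 0x6 << 0 → word 0xdd160486
word = 0xdd160486 → big-endian bytes:
  [0]=0xdd  [1]=0x16  [2]=0x04  [3]=0x86

dd 16 04 86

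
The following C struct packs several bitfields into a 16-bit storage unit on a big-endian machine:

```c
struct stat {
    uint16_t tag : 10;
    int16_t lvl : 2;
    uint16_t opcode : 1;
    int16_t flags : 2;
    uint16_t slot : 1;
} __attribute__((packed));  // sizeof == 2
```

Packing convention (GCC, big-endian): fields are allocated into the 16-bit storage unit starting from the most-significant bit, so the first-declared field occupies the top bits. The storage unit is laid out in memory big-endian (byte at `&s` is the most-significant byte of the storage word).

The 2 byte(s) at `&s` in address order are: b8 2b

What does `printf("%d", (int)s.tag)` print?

[0]=0xb8 [1]=0x2b (big-endian) → word 0xb82b
tag [6+:10] = (word>>6) & 0x3ff = 736  ←
lvl [4+:2] = (word>>4) & 0x3 = 2
opcode [3+:1] = (word>>3) & 0x1 = 1
flags [1+:2] = (word>>1) & 0x3 = 1
slot [0+:1] = (word>>0) & 0x1 = 1

736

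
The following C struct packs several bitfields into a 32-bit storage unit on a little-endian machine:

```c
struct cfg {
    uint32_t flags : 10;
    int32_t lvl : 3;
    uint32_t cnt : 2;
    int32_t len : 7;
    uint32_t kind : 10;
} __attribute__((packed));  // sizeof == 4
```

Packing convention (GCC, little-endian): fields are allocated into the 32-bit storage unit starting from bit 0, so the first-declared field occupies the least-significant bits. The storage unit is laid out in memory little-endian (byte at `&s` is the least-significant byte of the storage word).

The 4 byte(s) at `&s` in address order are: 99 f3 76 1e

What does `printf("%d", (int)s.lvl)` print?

-4

[0]=0x99 [1]=0xf3 [2]=0x76 [3]=0x1e (little-endian) → word 0x1e76f399
flags:10 @ bit 0 → (0x1e76f399>>0)&0x3ff = 0x399
lvl:3 @ bit 10 → (0x1e76f399>>10)&0x7 = 0x4  ←
cnt:2 @ bit 13 → (0x1e76f399>>13)&0x3 = 0x3
len:7 @ bit 15 → (0x1e76f399>>15)&0x7f = 0x6d
kind:10 @ bit 22 → (0x1e76f399>>22)&0x3ff = 0x79
lvl signed 3b, MSB=1: 4 - 8 = -4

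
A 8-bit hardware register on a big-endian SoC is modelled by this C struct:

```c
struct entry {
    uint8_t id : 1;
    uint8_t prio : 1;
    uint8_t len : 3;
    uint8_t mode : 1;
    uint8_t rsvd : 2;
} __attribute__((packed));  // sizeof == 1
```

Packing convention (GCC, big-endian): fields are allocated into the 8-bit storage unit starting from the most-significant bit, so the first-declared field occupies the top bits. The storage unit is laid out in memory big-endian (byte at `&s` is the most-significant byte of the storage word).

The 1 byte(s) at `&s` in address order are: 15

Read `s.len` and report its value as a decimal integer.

[0]=0x15 (big-endian) → word 0x15
id:1 @ bit 7 → (0x15>>7)&0x1 = 0x0
prio:1 @ bit 6 → (0x15>>6)&0x1 = 0x0
len:3 @ bit 3 → (0x15>>3)&0x7 = 0x2  ←
mode:1 @ bit 2 → (0x15>>2)&0x1 = 0x1
rsvd:2 @ bit 0 → (0x15>>0)&0x3 = 0x1

2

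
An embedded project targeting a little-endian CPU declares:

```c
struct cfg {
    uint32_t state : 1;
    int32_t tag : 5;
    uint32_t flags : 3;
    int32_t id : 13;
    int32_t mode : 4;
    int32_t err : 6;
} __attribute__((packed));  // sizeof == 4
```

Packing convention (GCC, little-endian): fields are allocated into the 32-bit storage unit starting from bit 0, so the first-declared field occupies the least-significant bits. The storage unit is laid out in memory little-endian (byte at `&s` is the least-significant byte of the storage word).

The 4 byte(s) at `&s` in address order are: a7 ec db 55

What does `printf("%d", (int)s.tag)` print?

-13

[0]=0xa7 [1]=0xec [2]=0xdb [3]=0x55 (little-endian) → word 0x55dbeca7
state:1 @ bit 0 → (0x55dbeca7>>0)&0x1 = 0x1
tag:5 @ bit 1 → (0x55dbeca7>>1)&0x1f = 0x13  ←
flags:3 @ bit 6 → (0x55dbeca7>>6)&0x7 = 0x2
id:13 @ bit 9 → (0x55dbeca7>>9)&0x1fff = 0xdf6
mode:4 @ bit 22 → (0x55dbeca7>>22)&0xf = 0x7
err:6 @ bit 26 → (0x55dbeca7>>26)&0x3f = 0x15
tag signed 5b, MSB=1: 19 - 32 = -13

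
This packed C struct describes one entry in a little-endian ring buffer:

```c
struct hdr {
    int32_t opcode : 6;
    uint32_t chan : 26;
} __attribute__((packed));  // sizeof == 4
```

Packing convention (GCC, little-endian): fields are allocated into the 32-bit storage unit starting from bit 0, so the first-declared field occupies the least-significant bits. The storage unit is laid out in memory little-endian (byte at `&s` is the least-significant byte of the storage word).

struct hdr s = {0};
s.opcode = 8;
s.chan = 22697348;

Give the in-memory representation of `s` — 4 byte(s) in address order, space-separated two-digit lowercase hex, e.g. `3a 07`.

08 61 95 56

[0+:6] opcode=8 & 0x3f = 0x8; word=0x00000008
[6+:26] chan=22697348 & 0x3ffffff = 0x15a5584; word=0x56956108
word = 0x56956108 → little-endian bytes:
  [0]=0x08  [1]=0x61  [2]=0x95  [3]=0x56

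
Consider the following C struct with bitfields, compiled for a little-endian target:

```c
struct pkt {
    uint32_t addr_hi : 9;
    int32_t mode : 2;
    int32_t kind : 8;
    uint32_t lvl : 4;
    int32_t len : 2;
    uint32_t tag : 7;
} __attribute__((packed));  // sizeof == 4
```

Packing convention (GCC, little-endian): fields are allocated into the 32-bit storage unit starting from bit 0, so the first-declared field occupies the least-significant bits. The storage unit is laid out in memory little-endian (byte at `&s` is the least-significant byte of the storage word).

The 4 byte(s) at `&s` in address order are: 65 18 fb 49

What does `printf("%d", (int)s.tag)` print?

36

[0]=0x65 [1]=0x18 [2]=0xfb [3]=0x49 (little-endian) → word 0x49fb1865
addr_hi:9 @ bit 0 → (0x49fb1865>>0)&0x1ff = 0x65
mode:2 @ bit 9 → (0x49fb1865>>9)&0x3 = 0x0
kind:8 @ bit 11 → (0x49fb1865>>11)&0xff = 0x63
lvl:4 @ bit 19 → (0x49fb1865>>19)&0xf = 0xf
len:2 @ bit 23 → (0x49fb1865>>23)&0x3 = 0x3
tag:7 @ bit 25 → (0x49fb1865>>25)&0x7f = 0x24  ←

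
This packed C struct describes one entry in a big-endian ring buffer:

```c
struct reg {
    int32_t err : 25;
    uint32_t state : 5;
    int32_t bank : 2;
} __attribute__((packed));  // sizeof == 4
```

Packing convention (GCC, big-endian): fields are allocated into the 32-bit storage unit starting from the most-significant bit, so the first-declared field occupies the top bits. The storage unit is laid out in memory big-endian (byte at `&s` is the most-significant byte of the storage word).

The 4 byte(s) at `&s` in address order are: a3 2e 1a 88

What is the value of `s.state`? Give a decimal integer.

[0]=0xa3 [1]=0x2e [2]=0x1a [3]=0x88 (big-endian) → word 0xa32e1a88
err:25 @ bit 7 → (0xa32e1a88>>7)&0x1ffffff = 0x1465c35
state:5 @ bit 2 → (0xa32e1a88>>2)&0x1f = 0x2  ←
bank:2 @ bit 0 → (0xa32e1a88>>0)&0x3 = 0x0

2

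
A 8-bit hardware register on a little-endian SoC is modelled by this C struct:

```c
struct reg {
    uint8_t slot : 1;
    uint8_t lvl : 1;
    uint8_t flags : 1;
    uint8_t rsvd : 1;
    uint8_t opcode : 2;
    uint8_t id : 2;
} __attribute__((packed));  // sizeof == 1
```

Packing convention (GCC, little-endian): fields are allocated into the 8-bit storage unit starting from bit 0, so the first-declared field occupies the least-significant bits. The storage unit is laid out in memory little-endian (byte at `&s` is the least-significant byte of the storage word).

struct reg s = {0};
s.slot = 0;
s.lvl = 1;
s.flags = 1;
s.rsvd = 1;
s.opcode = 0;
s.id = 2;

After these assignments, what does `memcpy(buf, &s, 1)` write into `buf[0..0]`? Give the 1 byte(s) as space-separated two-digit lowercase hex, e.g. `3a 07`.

8e

[0+:1] slot=0 & 0x1 = 0x0; word=0x00
[1+:1] lvl=1 & 0x1 = 0x1; word=0x02
[2+:1] flags=1 & 0x1 = 0x1; word=0x06
[3+:1] rsvd=1 & 0x1 = 0x1; word=0x0e
[4+:2] opcode=0 & 0x3 = 0x0; word=0x0e
[6+:2] id=2 & 0x3 = 0x2; word=0x8e
word = 0x8e → little-endian bytes:
  [0]=0x8e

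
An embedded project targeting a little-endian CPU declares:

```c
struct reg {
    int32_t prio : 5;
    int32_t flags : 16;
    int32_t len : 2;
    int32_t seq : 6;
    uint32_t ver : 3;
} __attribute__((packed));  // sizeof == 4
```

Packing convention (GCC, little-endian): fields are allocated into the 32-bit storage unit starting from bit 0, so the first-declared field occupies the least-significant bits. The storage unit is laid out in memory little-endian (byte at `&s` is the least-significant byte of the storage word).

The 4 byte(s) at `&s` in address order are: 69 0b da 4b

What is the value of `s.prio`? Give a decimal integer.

9

[0]=0x69 [1]=0x0b [2]=0xda [3]=0x4b (little-endian) → word 0x4bda0b69
prio:5 @ bit 0 → (0x4bda0b69>>0)&0x1f = 0x9  ←
flags:16 @ bit 5 → (0x4bda0b69>>5)&0xffff = 0xd05b
len:2 @ bit 21 → (0x4bda0b69>>21)&0x3 = 0x2
seq:6 @ bit 23 → (0x4bda0b69>>23)&0x3f = 0x17
ver:3 @ bit 29 → (0x4bda0b69>>29)&0x7 = 0x2
prio signed 5b, MSB=0: value = 9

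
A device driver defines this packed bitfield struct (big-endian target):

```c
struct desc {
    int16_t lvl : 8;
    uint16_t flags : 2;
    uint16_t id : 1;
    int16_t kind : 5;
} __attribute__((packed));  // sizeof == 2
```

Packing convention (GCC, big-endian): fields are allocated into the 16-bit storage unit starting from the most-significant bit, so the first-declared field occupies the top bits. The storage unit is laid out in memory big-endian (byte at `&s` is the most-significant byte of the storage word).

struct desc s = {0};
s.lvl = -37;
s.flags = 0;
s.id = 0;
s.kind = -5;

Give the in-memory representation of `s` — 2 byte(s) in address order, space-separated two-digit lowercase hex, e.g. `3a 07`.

db 1b

[8+:8] lvl=-37 & 0xff = 0xdb; word=0xdb00
[6+:2] flags=0 & 0x3 = 0x0; word=0xdb00
[5+:1] id=0 & 0x1 = 0x0; word=0xdb00
[0+:5] kind=-5 & 0x1f = 0x1b; word=0xdb1b
word = 0xdb1b → big-endian bytes:
  [0]=0xdb  [1]=0x1b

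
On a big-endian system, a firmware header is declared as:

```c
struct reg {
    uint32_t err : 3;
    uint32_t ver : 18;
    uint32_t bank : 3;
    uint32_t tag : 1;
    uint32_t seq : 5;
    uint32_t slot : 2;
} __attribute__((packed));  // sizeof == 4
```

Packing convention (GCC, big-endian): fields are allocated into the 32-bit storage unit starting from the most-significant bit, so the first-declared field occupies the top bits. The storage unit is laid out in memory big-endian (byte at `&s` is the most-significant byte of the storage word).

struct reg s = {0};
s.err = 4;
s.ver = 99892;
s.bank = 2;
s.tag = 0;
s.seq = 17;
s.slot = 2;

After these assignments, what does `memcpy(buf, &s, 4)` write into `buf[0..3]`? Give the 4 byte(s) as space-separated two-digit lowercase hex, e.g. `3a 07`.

err:3 = 4 → 0x4 << 29 → word 0x80000000
ver:18 = 99892 → 0x18634 << 11 → word 0x8c31a000
bank:3 = 2 → 0x2 << 8 → word 0x8c31a200
tag:1 = 0 → 0x0 << 7 → word 0x8c31a200
seq:5 = 17 → 0x11 << 2 → word 0x8c31a244
slot:2 = 2 → 0x2 << 0 → word 0x8c31a246
word = 0x8c31a246 → big-endian bytes:
  [0]=0x8c  [1]=0x31  [2]=0xa2  [3]=0x46

8c 31 a2 46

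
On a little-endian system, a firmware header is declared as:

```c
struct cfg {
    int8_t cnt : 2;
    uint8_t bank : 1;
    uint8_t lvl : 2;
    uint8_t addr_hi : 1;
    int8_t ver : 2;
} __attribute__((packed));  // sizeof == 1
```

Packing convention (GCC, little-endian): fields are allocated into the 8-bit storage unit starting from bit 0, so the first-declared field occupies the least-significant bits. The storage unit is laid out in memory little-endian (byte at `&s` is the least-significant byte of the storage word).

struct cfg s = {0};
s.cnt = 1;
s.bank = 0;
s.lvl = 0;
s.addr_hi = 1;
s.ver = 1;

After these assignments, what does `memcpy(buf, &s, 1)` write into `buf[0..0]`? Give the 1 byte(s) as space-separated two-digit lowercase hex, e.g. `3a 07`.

cnt (2b) val=1 bits=0x1 at bit 0: 0x01
bank (1b) val=0 bits=0x0 at bit 2: 0x01
lvl (2b) val=0 bits=0x0 at bit 3: 0x01
addr_hi (1b) val=1 bits=0x1 at bit 5: 0x21
ver (2b) val=1 bits=0x1 at bit 6: 0x61
word = 0x61 → little-endian bytes:
  [0]=0x61

61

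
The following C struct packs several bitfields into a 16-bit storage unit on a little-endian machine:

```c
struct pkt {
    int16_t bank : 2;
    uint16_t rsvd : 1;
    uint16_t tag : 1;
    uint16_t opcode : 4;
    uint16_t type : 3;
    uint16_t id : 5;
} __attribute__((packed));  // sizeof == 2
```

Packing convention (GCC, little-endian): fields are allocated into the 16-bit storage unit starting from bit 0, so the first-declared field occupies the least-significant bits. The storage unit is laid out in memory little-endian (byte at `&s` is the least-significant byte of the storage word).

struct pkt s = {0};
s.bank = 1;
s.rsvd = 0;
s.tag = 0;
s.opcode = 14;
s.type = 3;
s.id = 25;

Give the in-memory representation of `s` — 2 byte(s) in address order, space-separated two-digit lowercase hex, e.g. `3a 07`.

[0+:2] bank=1 & 0x3 = 0x1; word=0x0001
[2+:1] rsvd=0 & 0x1 = 0x0; word=0x0001
[3+:1] tag=0 & 0x1 = 0x0; word=0x0001
[4+:4] opcode=14 & 0xf = 0xe; word=0x00e1
[8+:3] type=3 & 0x7 = 0x3; word=0x03e1
[11+:5] id=25 & 0x1f = 0x19; word=0xcbe1
word = 0xcbe1 → little-endian bytes:
  [0]=0xe1  [1]=0xcb

e1 cb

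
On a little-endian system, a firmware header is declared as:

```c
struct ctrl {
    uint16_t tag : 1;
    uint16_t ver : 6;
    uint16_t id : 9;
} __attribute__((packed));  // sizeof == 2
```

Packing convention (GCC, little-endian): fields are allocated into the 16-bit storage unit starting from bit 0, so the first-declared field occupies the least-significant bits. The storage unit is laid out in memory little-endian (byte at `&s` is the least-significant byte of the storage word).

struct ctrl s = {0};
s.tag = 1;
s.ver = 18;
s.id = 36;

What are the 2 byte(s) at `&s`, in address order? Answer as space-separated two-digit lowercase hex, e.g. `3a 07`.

25 12

[0+:1] tag=1 & 0x1 = 0x1; word=0x0001
[1+:6] ver=18 & 0x3f = 0x12; word=0x0025
[7+:9] id=36 & 0x1ff = 0x24; word=0x1225
word = 0x1225 → little-endian bytes:
  [0]=0x25  [1]=0x12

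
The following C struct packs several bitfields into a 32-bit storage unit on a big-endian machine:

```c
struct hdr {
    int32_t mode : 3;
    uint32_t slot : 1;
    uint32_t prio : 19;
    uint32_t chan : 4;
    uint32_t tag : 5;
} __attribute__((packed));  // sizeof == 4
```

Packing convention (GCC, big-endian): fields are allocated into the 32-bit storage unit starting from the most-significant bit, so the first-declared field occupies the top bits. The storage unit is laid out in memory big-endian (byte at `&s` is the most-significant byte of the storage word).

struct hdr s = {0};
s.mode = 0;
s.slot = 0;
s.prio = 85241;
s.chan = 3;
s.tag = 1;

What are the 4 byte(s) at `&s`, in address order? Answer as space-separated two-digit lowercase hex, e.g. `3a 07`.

02 99 f2 61

[29+:3] mode=0 & 0x7 = 0x0; word=0x00000000
[28+:1] slot=0 & 0x1 = 0x0; word=0x00000000
[9+:19] prio=85241 & 0x7ffff = 0x14cf9; word=0x0299f200
[5+:4] chan=3 & 0xf = 0x3; word=0x0299f260
[0+:5] tag=1 & 0x1f = 0x1; word=0x0299f261
word = 0x0299f261 → big-endian bytes:
  [0]=0x02  [1]=0x99  [2]=0xf2  [3]=0x61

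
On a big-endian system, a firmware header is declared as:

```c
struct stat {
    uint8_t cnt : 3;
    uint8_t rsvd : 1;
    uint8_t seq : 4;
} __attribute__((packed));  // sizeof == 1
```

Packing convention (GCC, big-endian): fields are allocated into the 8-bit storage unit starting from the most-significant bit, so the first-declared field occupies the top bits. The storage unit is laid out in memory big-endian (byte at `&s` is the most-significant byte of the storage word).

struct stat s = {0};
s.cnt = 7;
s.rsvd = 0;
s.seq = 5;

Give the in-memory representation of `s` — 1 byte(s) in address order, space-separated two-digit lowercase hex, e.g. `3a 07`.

e5

[5+:3] cnt=7 & 0x7 = 0x7; word=0xe0
[4+:1] rsvd=0 & 0x1 = 0x0; word=0xe0
[0+:4] seq=5 & 0xf = 0x5; word=0xe5
word = 0xe5 → big-endian bytes:
  [0]=0xe5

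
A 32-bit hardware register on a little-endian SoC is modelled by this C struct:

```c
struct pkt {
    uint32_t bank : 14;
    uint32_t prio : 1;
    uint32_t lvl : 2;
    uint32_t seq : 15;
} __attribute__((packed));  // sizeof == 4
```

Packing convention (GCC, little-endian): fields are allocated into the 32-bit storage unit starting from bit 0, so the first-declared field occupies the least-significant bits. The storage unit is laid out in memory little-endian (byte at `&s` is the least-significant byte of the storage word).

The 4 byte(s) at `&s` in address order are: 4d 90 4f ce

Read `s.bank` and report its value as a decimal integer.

4173

[0]=0x4d [1]=0x90 [2]=0x4f [3]=0xce (little-endian) → word 0xce4f904d
bank [0+:14] = (word>>0) & 0x3fff = 4173  ←
prio [14+:1] = (word>>14) & 0x1 = 0
lvl [15+:2] = (word>>15) & 0x3 = 3
seq [17+:15] = (word>>17) & 0x7fff = 26407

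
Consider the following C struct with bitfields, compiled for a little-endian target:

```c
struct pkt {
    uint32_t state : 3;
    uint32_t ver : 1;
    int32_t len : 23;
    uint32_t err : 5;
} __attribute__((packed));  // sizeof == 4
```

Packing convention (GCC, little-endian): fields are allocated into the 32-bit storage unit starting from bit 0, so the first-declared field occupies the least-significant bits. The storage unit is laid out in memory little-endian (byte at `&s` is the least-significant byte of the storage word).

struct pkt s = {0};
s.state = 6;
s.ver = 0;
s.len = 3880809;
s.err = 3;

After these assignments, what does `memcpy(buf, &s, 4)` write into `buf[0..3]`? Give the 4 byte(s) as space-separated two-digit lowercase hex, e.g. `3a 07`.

96 76 b3 1b

state:3 = 6 → 0x6 << 0 → word 0x00000006
ver:1 = 0 → 0x0 << 3 → word 0x00000006
len:23 = 3880809 → 0x3b3769 << 4 → word 0x03b37696
err:5 = 3 → 0x3 << 27 → word 0x1bb37696
word = 0x1bb37696 → little-endian bytes:
  [0]=0x96  [1]=0x76  [2]=0xb3  [3]=0x1b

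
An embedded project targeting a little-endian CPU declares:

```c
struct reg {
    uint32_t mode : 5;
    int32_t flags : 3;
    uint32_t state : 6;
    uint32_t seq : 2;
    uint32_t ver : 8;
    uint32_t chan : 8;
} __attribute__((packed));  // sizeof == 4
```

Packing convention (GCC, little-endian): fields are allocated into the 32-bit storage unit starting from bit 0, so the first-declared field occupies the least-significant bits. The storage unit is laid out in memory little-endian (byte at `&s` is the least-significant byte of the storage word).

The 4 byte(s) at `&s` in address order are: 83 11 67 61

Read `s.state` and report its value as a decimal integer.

17

[0]=0x83 [1]=0x11 [2]=0x67 [3]=0x61 (little-endian) → word 0x61671183
mode:5 @ bit 0 → (0x61671183>>0)&0x1f = 0x3
flags:3 @ bit 5 → (0x61671183>>5)&0x7 = 0x4
state:6 @ bit 8 → (0x61671183>>8)&0x3f = 0x11  ←
seq:2 @ bit 14 → (0x61671183>>14)&0x3 = 0x0
ver:8 @ bit 16 → (0x61671183>>16)&0xff = 0x67
chan:8 @ bit 24 → (0x61671183>>24)&0xff = 0x61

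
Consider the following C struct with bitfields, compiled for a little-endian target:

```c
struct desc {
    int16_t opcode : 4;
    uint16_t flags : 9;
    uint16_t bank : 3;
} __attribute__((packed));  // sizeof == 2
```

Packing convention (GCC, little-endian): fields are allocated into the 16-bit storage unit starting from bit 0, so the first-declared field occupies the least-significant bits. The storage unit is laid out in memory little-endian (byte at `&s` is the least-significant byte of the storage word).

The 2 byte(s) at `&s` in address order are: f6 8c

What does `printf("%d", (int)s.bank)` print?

[0]=0xf6 [1]=0x8c (little-endian) → word 0x8cf6
opcode [0+:4] = (word>>0) & 0xf = 6
flags [4+:9] = (word>>4) & 0x1ff = 207
bank [13+:3] = (word>>13) & 0x7 = 4  ←

4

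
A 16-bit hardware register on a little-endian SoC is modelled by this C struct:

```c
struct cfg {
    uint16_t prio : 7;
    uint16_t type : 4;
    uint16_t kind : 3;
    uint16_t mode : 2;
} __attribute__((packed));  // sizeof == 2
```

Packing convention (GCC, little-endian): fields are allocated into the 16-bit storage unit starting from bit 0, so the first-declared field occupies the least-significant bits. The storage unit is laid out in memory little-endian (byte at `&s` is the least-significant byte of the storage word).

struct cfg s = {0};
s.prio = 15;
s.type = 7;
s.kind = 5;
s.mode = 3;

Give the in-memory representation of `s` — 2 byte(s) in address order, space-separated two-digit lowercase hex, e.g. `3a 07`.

prio (7b) val=15 bits=0xf at bit 0: 0x000f
type (4b) val=7 bits=0x7 at bit 7: 0x038f
kind (3b) val=5 bits=0x5 at bit 11: 0x2b8f
mode (2b) val=3 bits=0x3 at bit 14: 0xeb8f
word = 0xeb8f → little-endian bytes:
  [0]=0x8f  [1]=0xeb

8f eb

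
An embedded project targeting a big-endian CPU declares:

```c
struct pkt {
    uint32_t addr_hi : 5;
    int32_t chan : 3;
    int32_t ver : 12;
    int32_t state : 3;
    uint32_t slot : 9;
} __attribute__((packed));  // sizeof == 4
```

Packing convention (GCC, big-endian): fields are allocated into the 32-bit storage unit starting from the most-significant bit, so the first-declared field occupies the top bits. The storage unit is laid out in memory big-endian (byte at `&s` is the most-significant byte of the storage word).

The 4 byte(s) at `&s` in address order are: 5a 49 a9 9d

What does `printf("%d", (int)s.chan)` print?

2

[0]=0x5a [1]=0x49 [2]=0xa9 [3]=0x9d (big-endian) → word 0x5a49a99d
addr_hi:5 @ bit 27 → (0x5a49a99d>>27)&0x1f = 0xb
chan:3 @ bit 24 → (0x5a49a99d>>24)&0x7 = 0x2  ←
ver:12 @ bit 12 → (0x5a49a99d>>12)&0xfff = 0x49a
state:3 @ bit 9 → (0x5a49a99d>>9)&0x7 = 0x4
slot:9 @ bit 0 → (0x5a49a99d>>0)&0x1ff = 0x19d
chan signed 3b, MSB=0: value = 2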